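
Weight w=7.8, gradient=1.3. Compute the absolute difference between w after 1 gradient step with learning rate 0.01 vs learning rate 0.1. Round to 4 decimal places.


With lr=0.01: w_new = 7.8 - 0.01 * 1.3 = 7.787
With lr=0.1: w_new = 7.8 - 0.1 * 1.3 = 7.67
Absolute difference = |7.787 - 7.67|
= 0.1170

0.1170


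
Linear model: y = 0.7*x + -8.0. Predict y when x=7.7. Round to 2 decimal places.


y = 0.7 * 7.7 + (-8.0)
= 5.39 + (-8.0)
= -2.61

-2.61


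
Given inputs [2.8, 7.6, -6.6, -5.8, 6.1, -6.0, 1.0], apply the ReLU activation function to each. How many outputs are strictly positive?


ReLU(x) = max(0, x) for each element:
ReLU(2.8) = 2.8
ReLU(7.6) = 7.6
ReLU(-6.6) = 0
ReLU(-5.8) = 0
ReLU(6.1) = 6.1
ReLU(-6.0) = 0
ReLU(1.0) = 1.0
Active neurons (>0): 4

4


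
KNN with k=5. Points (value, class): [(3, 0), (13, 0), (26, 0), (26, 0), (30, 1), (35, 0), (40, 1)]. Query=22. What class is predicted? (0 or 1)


Distances from query 22:
Point 26 (class 0): distance = 4
Point 26 (class 0): distance = 4
Point 30 (class 1): distance = 8
Point 13 (class 0): distance = 9
Point 35 (class 0): distance = 13
K=5 nearest neighbors: classes = [0, 0, 1, 0, 0]
Votes for class 1: 1 / 5
Majority vote => class 0

0


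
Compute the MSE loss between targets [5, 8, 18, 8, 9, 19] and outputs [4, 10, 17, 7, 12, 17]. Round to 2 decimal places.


Differences: [1, -2, 1, 1, -3, 2]
Squared errors: [1, 4, 1, 1, 9, 4]
Sum of squared errors = 20
MSE = 20 / 6 = 3.33

3.33


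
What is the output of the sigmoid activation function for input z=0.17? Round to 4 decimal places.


sigmoid(z) = 1 / (1 + exp(-z))
exp(-(0.17)) = exp(-0.17) = 0.8437
1 + 0.8437 = 1.8437
1 / 1.8437 = 0.5424

0.5424


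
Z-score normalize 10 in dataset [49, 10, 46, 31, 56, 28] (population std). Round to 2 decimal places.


Mean = (49 + 10 + 46 + 31 + 56 + 28) / 6 = 36.6667
Variance = sum((x_i - mean)^2) / n = 238.5556
Std = sqrt(238.5556) = 15.4452
Z = (x - mean) / std
= (10 - 36.6667) / 15.4452
= -26.6667 / 15.4452
= -1.73

-1.73


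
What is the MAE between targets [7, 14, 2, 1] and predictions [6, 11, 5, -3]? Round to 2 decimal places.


Absolute errors: [1, 3, 3, 4]
Sum of absolute errors = 11
MAE = 11 / 4 = 2.75

2.75


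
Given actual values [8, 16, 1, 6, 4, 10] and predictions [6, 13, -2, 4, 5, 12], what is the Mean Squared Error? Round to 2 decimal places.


Differences: [2, 3, 3, 2, -1, -2]
Squared errors: [4, 9, 9, 4, 1, 4]
Sum of squared errors = 31
MSE = 31 / 6 = 5.17

5.17


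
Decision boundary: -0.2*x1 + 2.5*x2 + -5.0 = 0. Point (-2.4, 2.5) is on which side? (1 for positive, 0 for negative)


Compute -0.2 * -2.4 + 2.5 * 2.5 + -5.0
= 0.48 + 6.25 + -5.0
= 1.73
Since 1.73 >= 0, the point is on the positive side.

1


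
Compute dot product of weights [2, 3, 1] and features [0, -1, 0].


Element-wise products:
2 * 0 = 0
3 * -1 = -3
1 * 0 = 0
Sum = 0 + -3 + 0
= -3

-3


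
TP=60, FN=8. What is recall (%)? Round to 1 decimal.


Recall = TP / (TP + FN) * 100
= 60 / (60 + 8)
= 60 / 68
= 0.8824
= 88.2%

88.2


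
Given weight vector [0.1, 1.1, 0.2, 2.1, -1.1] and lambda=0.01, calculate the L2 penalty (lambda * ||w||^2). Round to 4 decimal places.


Squaring each weight:
0.1^2 = 0.01
1.1^2 = 1.21
0.2^2 = 0.04
2.1^2 = 4.41
(-1.1)^2 = 1.21
Sum of squares = 6.88
Penalty = 0.01 * 6.88 = 0.0688

0.0688


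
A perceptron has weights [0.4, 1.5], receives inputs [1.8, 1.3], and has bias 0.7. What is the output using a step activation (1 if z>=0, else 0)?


z = w . x + b
= 0.4*1.8 + 1.5*1.3 + 0.7
= 0.72 + 1.95 + 0.7
= 2.67 + 0.7
= 3.37
Since z = 3.37 >= 0, output = 1

1


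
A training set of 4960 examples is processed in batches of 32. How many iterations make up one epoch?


Iterations per epoch = dataset_size / batch_size
= 4960 / 32
= 155

155


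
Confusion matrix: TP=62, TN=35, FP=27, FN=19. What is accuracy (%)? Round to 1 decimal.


Accuracy = (TP + TN) / (TP + TN + FP + FN) * 100
= (62 + 35) / (62 + 35 + 27 + 19)
= 97 / 143
= 0.6783
= 67.8%

67.8


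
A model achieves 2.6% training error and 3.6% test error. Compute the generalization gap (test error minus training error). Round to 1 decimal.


Generalization gap = test_error - train_error
= 3.6 - 2.6
= 1.0%
A small gap suggests good generalization.

1.0


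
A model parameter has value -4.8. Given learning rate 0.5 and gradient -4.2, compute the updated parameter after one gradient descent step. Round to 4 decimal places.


w_new = w_old - lr * gradient
= -4.8 - 0.5 * -4.2
= -4.8 - (-2.1)
= -2.7000

-2.7000


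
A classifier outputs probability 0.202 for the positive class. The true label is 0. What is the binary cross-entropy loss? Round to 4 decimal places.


For y=0: Loss = -log(1-p)
= -log(1 - 0.202)
= -log(0.798)
= -(-0.2256)
= 0.2256

0.2256


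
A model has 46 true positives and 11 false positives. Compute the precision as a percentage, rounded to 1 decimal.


Precision = TP / (TP + FP) * 100
= 46 / (46 + 11)
= 46 / 57
= 0.807
= 80.7%

80.7


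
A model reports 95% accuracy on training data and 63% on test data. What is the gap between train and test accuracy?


Gap = train_accuracy - test_accuracy
= 95 - 63
= 32%
This large gap strongly indicates overfitting.

32


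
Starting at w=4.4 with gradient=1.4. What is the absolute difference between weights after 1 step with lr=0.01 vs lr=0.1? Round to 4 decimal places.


With lr=0.01: w_new = 4.4 - 0.01 * 1.4 = 4.386
With lr=0.1: w_new = 4.4 - 0.1 * 1.4 = 4.26
Absolute difference = |4.386 - 4.26|
= 0.1260

0.1260


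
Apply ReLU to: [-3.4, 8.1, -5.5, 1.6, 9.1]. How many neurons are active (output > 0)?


ReLU(x) = max(0, x) for each element:
ReLU(-3.4) = 0
ReLU(8.1) = 8.1
ReLU(-5.5) = 0
ReLU(1.6) = 1.6
ReLU(9.1) = 9.1
Active neurons (>0): 3

3


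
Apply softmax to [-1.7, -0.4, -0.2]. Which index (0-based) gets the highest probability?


Softmax is a monotonic transformation, so it preserves the argmax.
We need to find the index of the maximum logit.
Index 0: -1.7
Index 1: -0.4
Index 2: -0.2
Maximum logit = -0.2 at index 2

2


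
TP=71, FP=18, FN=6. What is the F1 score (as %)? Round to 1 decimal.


Precision = TP / (TP + FP) = 71 / 89 = 0.7978
Recall = TP / (TP + FN) = 71 / 77 = 0.9221
F1 = 2 * P * R / (P + R)
= 2 * 0.7978 * 0.9221 / (0.7978 + 0.9221)
= 1.4712 / 1.7198
= 0.8554
As percentage: 85.5%

85.5


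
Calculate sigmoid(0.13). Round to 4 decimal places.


sigmoid(z) = 1 / (1 + exp(-z))
exp(-(0.13)) = exp(-0.13) = 0.8781
1 + 0.8781 = 1.8781
1 / 1.8781 = 0.5325

0.5325


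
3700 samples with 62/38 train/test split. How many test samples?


Train samples = 3700 * 62% = 2294
Test samples = 3700 - 2294
= 1406

1406


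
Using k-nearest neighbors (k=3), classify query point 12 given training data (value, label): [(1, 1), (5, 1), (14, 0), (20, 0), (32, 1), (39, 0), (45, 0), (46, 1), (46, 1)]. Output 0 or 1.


Distances from query 12:
Point 14 (class 0): distance = 2
Point 5 (class 1): distance = 7
Point 20 (class 0): distance = 8
K=3 nearest neighbors: classes = [0, 1, 0]
Votes for class 1: 1 / 3
Majority vote => class 0

0


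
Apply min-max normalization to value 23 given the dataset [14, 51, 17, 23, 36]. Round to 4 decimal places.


Min = 14, Max = 51
Range = 51 - 14 = 37
Scaled = (x - min) / (max - min)
= (23 - 14) / 37
= 9 / 37
= 0.2432

0.2432


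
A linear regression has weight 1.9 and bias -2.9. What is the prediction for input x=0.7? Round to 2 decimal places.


y = 1.9 * 0.7 + (-2.9)
= 1.33 + (-2.9)
= -1.57

-1.57


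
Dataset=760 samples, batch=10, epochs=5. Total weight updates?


Iterations per epoch = 760 / 10 = 76
Total updates = iterations_per_epoch * epochs
= 76 * 5
= 380

380


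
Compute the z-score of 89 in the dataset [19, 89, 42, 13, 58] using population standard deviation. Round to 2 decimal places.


Mean = (19 + 89 + 42 + 13 + 58) / 5 = 44.2
Variance = sum((x_i - mean)^2) / n = 762.16
Std = sqrt(762.16) = 27.6072
Z = (x - mean) / std
= (89 - 44.2) / 27.6072
= 44.8 / 27.6072
= 1.62

1.62


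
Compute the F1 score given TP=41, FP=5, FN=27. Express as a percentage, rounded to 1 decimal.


Precision = TP / (TP + FP) = 41 / 46 = 0.8913
Recall = TP / (TP + FN) = 41 / 68 = 0.6029
F1 = 2 * P * R / (P + R)
= 2 * 0.8913 * 0.6029 / (0.8913 + 0.6029)
= 1.0748 / 1.4942
= 0.7193
As percentage: 71.9%

71.9


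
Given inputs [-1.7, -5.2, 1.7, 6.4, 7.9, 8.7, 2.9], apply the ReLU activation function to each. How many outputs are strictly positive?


ReLU(x) = max(0, x) for each element:
ReLU(-1.7) = 0
ReLU(-5.2) = 0
ReLU(1.7) = 1.7
ReLU(6.4) = 6.4
ReLU(7.9) = 7.9
ReLU(8.7) = 8.7
ReLU(2.9) = 2.9
Active neurons (>0): 5

5


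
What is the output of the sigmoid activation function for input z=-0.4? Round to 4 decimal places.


sigmoid(z) = 1 / (1 + exp(-z))
exp(-(-0.4)) = exp(0.4) = 1.4918
1 + 1.4918 = 2.4918
1 / 2.4918 = 0.4013

0.4013


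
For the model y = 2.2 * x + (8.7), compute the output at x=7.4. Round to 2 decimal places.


y = 2.2 * 7.4 + (8.7)
= 16.28 + (8.7)
= 24.98

24.98


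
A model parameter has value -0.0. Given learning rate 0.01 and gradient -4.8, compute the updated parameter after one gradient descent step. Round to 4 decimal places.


w_new = w_old - lr * gradient
= -0.0 - 0.01 * -4.8
= -0.0 - (-0.048)
= 0.0480

0.0480


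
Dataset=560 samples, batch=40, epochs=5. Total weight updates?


Iterations per epoch = 560 / 40 = 14
Total updates = iterations_per_epoch * epochs
= 14 * 5
= 70

70


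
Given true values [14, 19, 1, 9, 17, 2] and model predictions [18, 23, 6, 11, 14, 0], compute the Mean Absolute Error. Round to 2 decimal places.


Absolute errors: [4, 4, 5, 2, 3, 2]
Sum of absolute errors = 20
MAE = 20 / 6 = 3.33

3.33


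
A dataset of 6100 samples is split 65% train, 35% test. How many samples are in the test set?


Train samples = 6100 * 65% = 3965
Test samples = 6100 - 3965
= 2135

2135


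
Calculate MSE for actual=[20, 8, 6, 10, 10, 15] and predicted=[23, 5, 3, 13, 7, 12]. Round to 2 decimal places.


Differences: [-3, 3, 3, -3, 3, 3]
Squared errors: [9, 9, 9, 9, 9, 9]
Sum of squared errors = 54
MSE = 54 / 6 = 9.00

9.00


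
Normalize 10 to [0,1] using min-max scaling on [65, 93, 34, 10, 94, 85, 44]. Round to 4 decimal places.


Min = 10, Max = 94
Range = 94 - 10 = 84
Scaled = (x - min) / (max - min)
= (10 - 10) / 84
= 0 / 84
= 0.0000

0.0000


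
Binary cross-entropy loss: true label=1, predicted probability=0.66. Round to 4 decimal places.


For y=1: Loss = -log(p)
= -log(0.66)
= -(-0.4155)
= 0.4155

0.4155


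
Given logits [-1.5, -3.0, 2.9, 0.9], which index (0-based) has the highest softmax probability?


Softmax is a monotonic transformation, so it preserves the argmax.
We need to find the index of the maximum logit.
Index 0: -1.5
Index 1: -3.0
Index 2: 2.9
Index 3: 0.9
Maximum logit = 2.9 at index 2

2


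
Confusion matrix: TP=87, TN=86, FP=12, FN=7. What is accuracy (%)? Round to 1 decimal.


Accuracy = (TP + TN) / (TP + TN + FP + FN) * 100
= (87 + 86) / (87 + 86 + 12 + 7)
= 173 / 192
= 0.901
= 90.1%

90.1


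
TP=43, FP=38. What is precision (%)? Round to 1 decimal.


Precision = TP / (TP + FP) * 100
= 43 / (43 + 38)
= 43 / 81
= 0.5309
= 53.1%

53.1


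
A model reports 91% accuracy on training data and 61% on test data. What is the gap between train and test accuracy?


Gap = train_accuracy - test_accuracy
= 91 - 61
= 30%
This large gap strongly indicates overfitting.

30


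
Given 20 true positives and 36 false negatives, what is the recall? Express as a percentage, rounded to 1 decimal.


Recall = TP / (TP + FN) * 100
= 20 / (20 + 36)
= 20 / 56
= 0.3571
= 35.7%

35.7


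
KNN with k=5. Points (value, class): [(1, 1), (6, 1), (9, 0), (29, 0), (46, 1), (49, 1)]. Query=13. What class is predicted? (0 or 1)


Distances from query 13:
Point 9 (class 0): distance = 4
Point 6 (class 1): distance = 7
Point 1 (class 1): distance = 12
Point 29 (class 0): distance = 16
Point 46 (class 1): distance = 33
K=5 nearest neighbors: classes = [0, 1, 1, 0, 1]
Votes for class 1: 3 / 5
Majority vote => class 1

1


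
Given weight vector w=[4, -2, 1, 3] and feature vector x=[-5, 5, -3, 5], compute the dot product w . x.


Element-wise products:
4 * -5 = -20
-2 * 5 = -10
1 * -3 = -3
3 * 5 = 15
Sum = -20 + -10 + -3 + 15
= -18

-18


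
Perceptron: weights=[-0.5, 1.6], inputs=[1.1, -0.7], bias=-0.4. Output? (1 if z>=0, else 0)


z = w . x + b
= -0.5*1.1 + 1.6*-0.7 + -0.4
= -0.55 + -1.12 + -0.4
= -1.67 + -0.4
= -2.07
Since z = -2.07 < 0, output = 0

0


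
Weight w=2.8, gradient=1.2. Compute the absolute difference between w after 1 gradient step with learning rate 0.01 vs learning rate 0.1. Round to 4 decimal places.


With lr=0.01: w_new = 2.8 - 0.01 * 1.2 = 2.788
With lr=0.1: w_new = 2.8 - 0.1 * 1.2 = 2.68
Absolute difference = |2.788 - 2.68|
= 0.1080

0.1080


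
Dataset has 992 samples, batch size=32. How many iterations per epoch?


Iterations per epoch = dataset_size / batch_size
= 992 / 32
= 31

31


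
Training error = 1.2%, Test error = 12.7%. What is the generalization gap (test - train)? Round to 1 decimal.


Generalization gap = test_error - train_error
= 12.7 - 1.2
= 11.5%
A large gap suggests overfitting.

11.5


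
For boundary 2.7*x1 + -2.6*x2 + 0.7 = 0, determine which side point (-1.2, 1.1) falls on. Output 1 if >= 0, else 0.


Compute 2.7 * -1.2 + -2.6 * 1.1 + 0.7
= -3.24 + -2.86 + 0.7
= -5.4
Since -5.4 < 0, the point is on the negative side.

0


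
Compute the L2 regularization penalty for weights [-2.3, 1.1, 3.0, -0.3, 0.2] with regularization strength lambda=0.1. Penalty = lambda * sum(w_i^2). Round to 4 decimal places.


Squaring each weight:
(-2.3)^2 = 5.29
1.1^2 = 1.21
3.0^2 = 9.0
(-0.3)^2 = 0.09
0.2^2 = 0.04
Sum of squares = 15.63
Penalty = 0.1 * 15.63 = 1.5630

1.5630


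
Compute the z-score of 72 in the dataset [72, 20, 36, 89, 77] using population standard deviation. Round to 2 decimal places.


Mean = (72 + 20 + 36 + 89 + 77) / 5 = 58.8
Variance = sum((x_i - mean)^2) / n = 688.56
Std = sqrt(688.56) = 26.2404
Z = (x - mean) / std
= (72 - 58.8) / 26.2404
= 13.2 / 26.2404
= 0.50

0.50


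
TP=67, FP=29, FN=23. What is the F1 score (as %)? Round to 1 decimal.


Precision = TP / (TP + FP) = 67 / 96 = 0.6979
Recall = TP / (TP + FN) = 67 / 90 = 0.7444
F1 = 2 * P * R / (P + R)
= 2 * 0.6979 * 0.7444 / (0.6979 + 0.7444)
= 1.0391 / 1.4424
= 0.7204
As percentage: 72.0%

72.0


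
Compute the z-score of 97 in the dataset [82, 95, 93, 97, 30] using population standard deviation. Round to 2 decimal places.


Mean = (82 + 95 + 93 + 97 + 30) / 5 = 79.4
Variance = sum((x_i - mean)^2) / n = 637.04
Std = sqrt(637.04) = 25.2397
Z = (x - mean) / std
= (97 - 79.4) / 25.2397
= 17.6 / 25.2397
= 0.70

0.70


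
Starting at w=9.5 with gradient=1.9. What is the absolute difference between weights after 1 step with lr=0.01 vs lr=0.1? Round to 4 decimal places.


With lr=0.01: w_new = 9.5 - 0.01 * 1.9 = 9.481
With lr=0.1: w_new = 9.5 - 0.1 * 1.9 = 9.31
Absolute difference = |9.481 - 9.31|
= 0.1710

0.1710


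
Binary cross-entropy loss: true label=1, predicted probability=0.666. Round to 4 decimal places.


For y=1: Loss = -log(p)
= -log(0.666)
= -(-0.4065)
= 0.4065

0.4065


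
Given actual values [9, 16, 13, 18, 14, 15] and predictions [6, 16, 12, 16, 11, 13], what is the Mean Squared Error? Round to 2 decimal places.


Differences: [3, 0, 1, 2, 3, 2]
Squared errors: [9, 0, 1, 4, 9, 4]
Sum of squared errors = 27
MSE = 27 / 6 = 4.50

4.50


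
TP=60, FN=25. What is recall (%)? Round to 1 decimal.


Recall = TP / (TP + FN) * 100
= 60 / (60 + 25)
= 60 / 85
= 0.7059
= 70.6%

70.6


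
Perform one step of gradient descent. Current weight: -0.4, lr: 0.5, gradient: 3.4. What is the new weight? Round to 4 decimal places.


w_new = w_old - lr * gradient
= -0.4 - 0.5 * 3.4
= -0.4 - (1.7)
= -2.1000

-2.1000


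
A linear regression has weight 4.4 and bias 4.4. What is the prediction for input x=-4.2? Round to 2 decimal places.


y = 4.4 * -4.2 + (4.4)
= -18.48 + (4.4)
= -14.08

-14.08


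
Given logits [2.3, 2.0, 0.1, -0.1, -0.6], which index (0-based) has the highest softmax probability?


Softmax is a monotonic transformation, so it preserves the argmax.
We need to find the index of the maximum logit.
Index 0: 2.3
Index 1: 2.0
Index 2: 0.1
Index 3: -0.1
Index 4: -0.6
Maximum logit = 2.3 at index 0

0


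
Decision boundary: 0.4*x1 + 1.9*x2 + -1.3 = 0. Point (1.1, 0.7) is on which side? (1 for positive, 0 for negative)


Compute 0.4 * 1.1 + 1.9 * 0.7 + -1.3
= 0.44 + 1.33 + -1.3
= 0.47
Since 0.47 >= 0, the point is on the positive side.

1


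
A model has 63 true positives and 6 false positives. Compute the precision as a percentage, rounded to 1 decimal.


Precision = TP / (TP + FP) * 100
= 63 / (63 + 6)
= 63 / 69
= 0.913
= 91.3%

91.3


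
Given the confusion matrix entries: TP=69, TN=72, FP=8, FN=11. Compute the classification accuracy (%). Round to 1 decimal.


Accuracy = (TP + TN) / (TP + TN + FP + FN) * 100
= (69 + 72) / (69 + 72 + 8 + 11)
= 141 / 160
= 0.8812
= 88.1%

88.1


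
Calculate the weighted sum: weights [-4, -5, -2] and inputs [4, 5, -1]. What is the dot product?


Element-wise products:
-4 * 4 = -16
-5 * 5 = -25
-2 * -1 = 2
Sum = -16 + -25 + 2
= -39

-39


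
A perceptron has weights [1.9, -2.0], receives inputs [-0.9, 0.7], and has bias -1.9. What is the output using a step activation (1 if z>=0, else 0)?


z = w . x + b
= 1.9*-0.9 + -2.0*0.7 + -1.9
= -1.71 + -1.4 + -1.9
= -3.11 + -1.9
= -5.01
Since z = -5.01 < 0, output = 0

0


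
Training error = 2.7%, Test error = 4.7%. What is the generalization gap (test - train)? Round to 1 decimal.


Generalization gap = test_error - train_error
= 4.7 - 2.7
= 2.0%
A moderate gap.

2.0


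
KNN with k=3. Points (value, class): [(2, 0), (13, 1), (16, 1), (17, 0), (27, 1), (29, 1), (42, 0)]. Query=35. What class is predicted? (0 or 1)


Distances from query 35:
Point 29 (class 1): distance = 6
Point 42 (class 0): distance = 7
Point 27 (class 1): distance = 8
K=3 nearest neighbors: classes = [1, 0, 1]
Votes for class 1: 2 / 3
Majority vote => class 1

1


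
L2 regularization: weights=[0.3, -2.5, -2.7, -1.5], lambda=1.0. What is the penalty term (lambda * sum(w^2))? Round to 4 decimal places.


Squaring each weight:
0.3^2 = 0.09
(-2.5)^2 = 6.25
(-2.7)^2 = 7.29
(-1.5)^2 = 2.25
Sum of squares = 15.88
Penalty = 1.0 * 15.88 = 15.8800

15.8800


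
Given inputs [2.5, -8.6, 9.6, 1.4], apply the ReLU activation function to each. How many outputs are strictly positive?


ReLU(x) = max(0, x) for each element:
ReLU(2.5) = 2.5
ReLU(-8.6) = 0
ReLU(9.6) = 9.6
ReLU(1.4) = 1.4
Active neurons (>0): 3

3


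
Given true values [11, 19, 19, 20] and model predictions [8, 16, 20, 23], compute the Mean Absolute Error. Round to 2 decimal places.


Absolute errors: [3, 3, 1, 3]
Sum of absolute errors = 10
MAE = 10 / 4 = 2.50

2.50


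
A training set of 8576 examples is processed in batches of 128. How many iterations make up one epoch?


Iterations per epoch = dataset_size / batch_size
= 8576 / 128
= 67

67


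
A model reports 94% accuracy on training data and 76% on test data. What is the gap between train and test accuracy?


Gap = train_accuracy - test_accuracy
= 94 - 76
= 18%
This gap suggests the model is overfitting.

18


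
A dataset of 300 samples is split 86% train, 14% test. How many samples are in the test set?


Train samples = 300 * 86% = 258
Test samples = 300 - 258
= 42

42


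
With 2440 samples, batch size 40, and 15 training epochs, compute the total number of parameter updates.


Iterations per epoch = 2440 / 40 = 61
Total updates = iterations_per_epoch * epochs
= 61 * 15
= 915

915


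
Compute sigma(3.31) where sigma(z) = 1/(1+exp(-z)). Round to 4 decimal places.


sigmoid(z) = 1 / (1 + exp(-z))
exp(-(3.31)) = exp(-3.31) = 0.0365
1 + 0.0365 = 1.0365
1 / 1.0365 = 0.9648

0.9648


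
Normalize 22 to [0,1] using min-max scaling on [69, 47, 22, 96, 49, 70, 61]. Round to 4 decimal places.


Min = 22, Max = 96
Range = 96 - 22 = 74
Scaled = (x - min) / (max - min)
= (22 - 22) / 74
= 0 / 74
= 0.0000

0.0000


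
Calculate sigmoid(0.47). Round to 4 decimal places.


sigmoid(z) = 1 / (1 + exp(-z))
exp(-(0.47)) = exp(-0.47) = 0.625
1 + 0.625 = 1.625
1 / 1.625 = 0.6154

0.6154


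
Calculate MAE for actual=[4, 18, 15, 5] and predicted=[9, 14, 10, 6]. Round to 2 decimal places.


Absolute errors: [5, 4, 5, 1]
Sum of absolute errors = 15
MAE = 15 / 4 = 3.75

3.75


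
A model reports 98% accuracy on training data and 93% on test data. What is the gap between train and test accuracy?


Gap = train_accuracy - test_accuracy
= 98 - 93
= 5%
This moderate gap may indicate mild overfitting.

5


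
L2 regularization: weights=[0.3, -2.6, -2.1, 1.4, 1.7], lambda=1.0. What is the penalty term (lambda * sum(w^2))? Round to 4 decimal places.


Squaring each weight:
0.3^2 = 0.09
(-2.6)^2 = 6.76
(-2.1)^2 = 4.41
1.4^2 = 1.96
1.7^2 = 2.89
Sum of squares = 16.11
Penalty = 1.0 * 16.11 = 16.1100

16.1100


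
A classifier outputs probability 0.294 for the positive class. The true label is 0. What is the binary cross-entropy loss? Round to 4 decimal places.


For y=0: Loss = -log(1-p)
= -log(1 - 0.294)
= -log(0.706)
= -(-0.3481)
= 0.3481

0.3481


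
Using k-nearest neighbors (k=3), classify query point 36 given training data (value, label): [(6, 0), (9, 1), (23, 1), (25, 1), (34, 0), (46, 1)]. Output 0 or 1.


Distances from query 36:
Point 34 (class 0): distance = 2
Point 46 (class 1): distance = 10
Point 25 (class 1): distance = 11
K=3 nearest neighbors: classes = [0, 1, 1]
Votes for class 1: 2 / 3
Majority vote => class 1

1


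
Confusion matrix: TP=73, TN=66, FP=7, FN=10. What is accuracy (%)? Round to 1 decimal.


Accuracy = (TP + TN) / (TP + TN + FP + FN) * 100
= (73 + 66) / (73 + 66 + 7 + 10)
= 139 / 156
= 0.891
= 89.1%

89.1


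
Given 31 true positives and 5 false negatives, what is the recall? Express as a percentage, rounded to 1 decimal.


Recall = TP / (TP + FN) * 100
= 31 / (31 + 5)
= 31 / 36
= 0.8611
= 86.1%

86.1


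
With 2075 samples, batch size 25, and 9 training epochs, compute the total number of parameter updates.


Iterations per epoch = 2075 / 25 = 83
Total updates = iterations_per_epoch * epochs
= 83 * 9
= 747

747


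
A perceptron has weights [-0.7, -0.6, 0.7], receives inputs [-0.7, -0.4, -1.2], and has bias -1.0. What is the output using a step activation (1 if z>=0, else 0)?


z = w . x + b
= -0.7*-0.7 + -0.6*-0.4 + 0.7*-1.2 + -1.0
= 0.49 + 0.24 + -0.84 + -1.0
= -0.11 + -1.0
= -1.11
Since z = -1.11 < 0, output = 0

0


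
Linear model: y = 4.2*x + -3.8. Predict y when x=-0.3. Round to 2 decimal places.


y = 4.2 * -0.3 + (-3.8)
= -1.26 + (-3.8)
= -5.06

-5.06


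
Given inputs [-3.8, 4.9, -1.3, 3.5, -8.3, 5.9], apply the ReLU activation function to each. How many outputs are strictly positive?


ReLU(x) = max(0, x) for each element:
ReLU(-3.8) = 0
ReLU(4.9) = 4.9
ReLU(-1.3) = 0
ReLU(3.5) = 3.5
ReLU(-8.3) = 0
ReLU(5.9) = 5.9
Active neurons (>0): 3

3


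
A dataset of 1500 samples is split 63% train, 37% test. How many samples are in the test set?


Train samples = 1500 * 63% = 945
Test samples = 1500 - 945
= 555

555


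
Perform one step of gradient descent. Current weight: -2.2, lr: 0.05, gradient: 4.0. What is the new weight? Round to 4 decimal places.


w_new = w_old - lr * gradient
= -2.2 - 0.05 * 4.0
= -2.2 - (0.2)
= -2.4000

-2.4000


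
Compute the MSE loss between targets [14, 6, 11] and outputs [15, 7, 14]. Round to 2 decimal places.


Differences: [-1, -1, -3]
Squared errors: [1, 1, 9]
Sum of squared errors = 11
MSE = 11 / 3 = 3.67

3.67


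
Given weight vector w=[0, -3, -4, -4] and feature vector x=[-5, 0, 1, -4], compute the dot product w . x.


Element-wise products:
0 * -5 = 0
-3 * 0 = 0
-4 * 1 = -4
-4 * -4 = 16
Sum = 0 + 0 + -4 + 16
= 12

12


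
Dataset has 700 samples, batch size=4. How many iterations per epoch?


Iterations per epoch = dataset_size / batch_size
= 700 / 4
= 175

175


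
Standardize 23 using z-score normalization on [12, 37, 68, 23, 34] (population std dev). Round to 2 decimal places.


Mean = (12 + 37 + 68 + 23 + 34) / 5 = 34.8
Variance = sum((x_i - mean)^2) / n = 353.36
Std = sqrt(353.36) = 18.7979
Z = (x - mean) / std
= (23 - 34.8) / 18.7979
= -11.8 / 18.7979
= -0.63

-0.63


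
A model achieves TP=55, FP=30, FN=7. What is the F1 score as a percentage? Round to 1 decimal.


Precision = TP / (TP + FP) = 55 / 85 = 0.6471
Recall = TP / (TP + FN) = 55 / 62 = 0.8871
F1 = 2 * P * R / (P + R)
= 2 * 0.6471 * 0.8871 / (0.6471 + 0.8871)
= 1.148 / 1.5342
= 0.7483
As percentage: 74.8%

74.8


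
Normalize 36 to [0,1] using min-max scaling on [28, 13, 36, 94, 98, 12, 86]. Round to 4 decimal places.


Min = 12, Max = 98
Range = 98 - 12 = 86
Scaled = (x - min) / (max - min)
= (36 - 12) / 86
= 24 / 86
= 0.2791

0.2791


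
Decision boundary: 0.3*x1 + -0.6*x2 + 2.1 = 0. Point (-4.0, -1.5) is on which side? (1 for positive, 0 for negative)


Compute 0.3 * -4.0 + -0.6 * -1.5 + 2.1
= -1.2 + 0.9 + 2.1
= 1.8
Since 1.8 >= 0, the point is on the positive side.

1


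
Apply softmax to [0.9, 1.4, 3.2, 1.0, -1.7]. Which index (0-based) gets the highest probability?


Softmax is a monotonic transformation, so it preserves the argmax.
We need to find the index of the maximum logit.
Index 0: 0.9
Index 1: 1.4
Index 2: 3.2
Index 3: 1.0
Index 4: -1.7
Maximum logit = 3.2 at index 2

2


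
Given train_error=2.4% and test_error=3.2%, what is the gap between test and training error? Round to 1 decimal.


Generalization gap = test_error - train_error
= 3.2 - 2.4
= 0.8%
A small gap suggests good generalization.

0.8


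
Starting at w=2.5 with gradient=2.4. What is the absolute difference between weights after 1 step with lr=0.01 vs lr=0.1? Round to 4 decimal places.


With lr=0.01: w_new = 2.5 - 0.01 * 2.4 = 2.476
With lr=0.1: w_new = 2.5 - 0.1 * 2.4 = 2.26
Absolute difference = |2.476 - 2.26|
= 0.2160

0.2160


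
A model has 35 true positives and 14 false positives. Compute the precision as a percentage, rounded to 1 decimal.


Precision = TP / (TP + FP) * 100
= 35 / (35 + 14)
= 35 / 49
= 0.7143
= 71.4%

71.4


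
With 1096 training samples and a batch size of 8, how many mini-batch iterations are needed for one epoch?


Iterations per epoch = dataset_size / batch_size
= 1096 / 8
= 137

137


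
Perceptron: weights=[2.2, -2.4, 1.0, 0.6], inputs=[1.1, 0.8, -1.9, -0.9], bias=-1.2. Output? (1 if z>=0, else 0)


z = w . x + b
= 2.2*1.1 + -2.4*0.8 + 1.0*-1.9 + 0.6*-0.9 + -1.2
= 2.42 + -1.92 + -1.9 + -0.54 + -1.2
= -1.94 + -1.2
= -3.14
Since z = -3.14 < 0, output = 0

0


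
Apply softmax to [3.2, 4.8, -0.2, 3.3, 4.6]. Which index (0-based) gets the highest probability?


Softmax is a monotonic transformation, so it preserves the argmax.
We need to find the index of the maximum logit.
Index 0: 3.2
Index 1: 4.8
Index 2: -0.2
Index 3: 3.3
Index 4: 4.6
Maximum logit = 4.8 at index 1

1


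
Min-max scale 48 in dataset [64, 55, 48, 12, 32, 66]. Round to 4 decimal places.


Min = 12, Max = 66
Range = 66 - 12 = 54
Scaled = (x - min) / (max - min)
= (48 - 12) / 54
= 36 / 54
= 0.6667

0.6667


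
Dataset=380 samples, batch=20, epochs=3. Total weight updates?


Iterations per epoch = 380 / 20 = 19
Total updates = iterations_per_epoch * epochs
= 19 * 3
= 57

57


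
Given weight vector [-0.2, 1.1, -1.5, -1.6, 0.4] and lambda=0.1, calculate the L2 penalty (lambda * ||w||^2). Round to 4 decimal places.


Squaring each weight:
(-0.2)^2 = 0.04
1.1^2 = 1.21
(-1.5)^2 = 2.25
(-1.6)^2 = 2.56
0.4^2 = 0.16
Sum of squares = 6.22
Penalty = 0.1 * 6.22 = 0.6220

0.6220


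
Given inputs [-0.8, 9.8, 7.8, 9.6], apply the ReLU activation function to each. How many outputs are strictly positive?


ReLU(x) = max(0, x) for each element:
ReLU(-0.8) = 0
ReLU(9.8) = 9.8
ReLU(7.8) = 7.8
ReLU(9.6) = 9.6
Active neurons (>0): 3

3


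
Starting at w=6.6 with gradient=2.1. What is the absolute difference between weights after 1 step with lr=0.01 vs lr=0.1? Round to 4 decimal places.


With lr=0.01: w_new = 6.6 - 0.01 * 2.1 = 6.579
With lr=0.1: w_new = 6.6 - 0.1 * 2.1 = 6.39
Absolute difference = |6.579 - 6.39|
= 0.1890

0.1890


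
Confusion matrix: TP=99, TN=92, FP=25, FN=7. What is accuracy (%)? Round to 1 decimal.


Accuracy = (TP + TN) / (TP + TN + FP + FN) * 100
= (99 + 92) / (99 + 92 + 25 + 7)
= 191 / 223
= 0.8565
= 85.7%

85.7


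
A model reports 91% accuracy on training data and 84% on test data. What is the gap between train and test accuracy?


Gap = train_accuracy - test_accuracy
= 91 - 84
= 7%
This moderate gap may indicate mild overfitting.

7


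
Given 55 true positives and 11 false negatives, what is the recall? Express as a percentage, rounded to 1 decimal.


Recall = TP / (TP + FN) * 100
= 55 / (55 + 11)
= 55 / 66
= 0.8333
= 83.3%

83.3


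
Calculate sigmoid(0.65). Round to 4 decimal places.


sigmoid(z) = 1 / (1 + exp(-z))
exp(-(0.65)) = exp(-0.65) = 0.522
1 + 0.522 = 1.522
1 / 1.522 = 0.6570

0.6570


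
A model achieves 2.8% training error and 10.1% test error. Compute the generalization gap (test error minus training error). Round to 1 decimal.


Generalization gap = test_error - train_error
= 10.1 - 2.8
= 7.3%
A moderate gap.

7.3


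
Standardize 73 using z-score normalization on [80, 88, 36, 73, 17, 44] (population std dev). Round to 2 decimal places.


Mean = (80 + 88 + 36 + 73 + 17 + 44) / 6 = 56.3333
Variance = sum((x_i - mean)^2) / n = 658.8889
Std = sqrt(658.8889) = 25.6688
Z = (x - mean) / std
= (73 - 56.3333) / 25.6688
= 16.6667 / 25.6688
= 0.65

0.65


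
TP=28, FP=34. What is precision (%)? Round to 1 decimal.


Precision = TP / (TP + FP) * 100
= 28 / (28 + 34)
= 28 / 62
= 0.4516
= 45.2%

45.2


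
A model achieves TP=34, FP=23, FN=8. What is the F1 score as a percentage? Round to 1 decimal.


Precision = TP / (TP + FP) = 34 / 57 = 0.5965
Recall = TP / (TP + FN) = 34 / 42 = 0.8095
F1 = 2 * P * R / (P + R)
= 2 * 0.5965 * 0.8095 / (0.5965 + 0.8095)
= 0.9657 / 1.406
= 0.6869
As percentage: 68.7%

68.7


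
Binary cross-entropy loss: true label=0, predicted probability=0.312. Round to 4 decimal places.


For y=0: Loss = -log(1-p)
= -log(1 - 0.312)
= -log(0.688)
= -(-0.374)
= 0.3740

0.3740


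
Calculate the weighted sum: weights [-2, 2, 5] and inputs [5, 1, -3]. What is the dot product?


Element-wise products:
-2 * 5 = -10
2 * 1 = 2
5 * -3 = -15
Sum = -10 + 2 + -15
= -23

-23


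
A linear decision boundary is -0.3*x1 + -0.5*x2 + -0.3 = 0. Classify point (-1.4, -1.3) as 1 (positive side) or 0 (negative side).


Compute -0.3 * -1.4 + -0.5 * -1.3 + -0.3
= 0.42 + 0.65 + -0.3
= 0.77
Since 0.77 >= 0, the point is on the positive side.

1


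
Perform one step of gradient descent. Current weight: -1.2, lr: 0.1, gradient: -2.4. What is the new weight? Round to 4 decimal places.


w_new = w_old - lr * gradient
= -1.2 - 0.1 * -2.4
= -1.2 - (-0.24)
= -0.9600

-0.9600


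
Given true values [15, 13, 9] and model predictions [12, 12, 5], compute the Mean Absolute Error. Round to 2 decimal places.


Absolute errors: [3, 1, 4]
Sum of absolute errors = 8
MAE = 8 / 3 = 2.67

2.67


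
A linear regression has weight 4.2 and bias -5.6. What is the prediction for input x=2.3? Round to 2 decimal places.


y = 4.2 * 2.3 + (-5.6)
= 9.66 + (-5.6)
= 4.06

4.06


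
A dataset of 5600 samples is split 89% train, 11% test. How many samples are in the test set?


Train samples = 5600 * 89% = 4984
Test samples = 5600 - 4984
= 616

616


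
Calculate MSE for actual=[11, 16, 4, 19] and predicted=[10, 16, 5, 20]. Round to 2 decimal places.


Differences: [1, 0, -1, -1]
Squared errors: [1, 0, 1, 1]
Sum of squared errors = 3
MSE = 3 / 4 = 0.75

0.75


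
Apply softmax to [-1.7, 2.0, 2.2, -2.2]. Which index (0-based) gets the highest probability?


Softmax is a monotonic transformation, so it preserves the argmax.
We need to find the index of the maximum logit.
Index 0: -1.7
Index 1: 2.0
Index 2: 2.2
Index 3: -2.2
Maximum logit = 2.2 at index 2

2


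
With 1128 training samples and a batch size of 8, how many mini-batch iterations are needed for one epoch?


Iterations per epoch = dataset_size / batch_size
= 1128 / 8
= 141

141


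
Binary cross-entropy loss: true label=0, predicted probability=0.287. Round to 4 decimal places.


For y=0: Loss = -log(1-p)
= -log(1 - 0.287)
= -log(0.713)
= -(-0.3383)
= 0.3383

0.3383


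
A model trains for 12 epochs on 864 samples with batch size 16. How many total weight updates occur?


Iterations per epoch = 864 / 16 = 54
Total updates = iterations_per_epoch * epochs
= 54 * 12
= 648

648


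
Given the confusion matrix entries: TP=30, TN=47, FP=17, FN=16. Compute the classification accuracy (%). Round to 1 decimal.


Accuracy = (TP + TN) / (TP + TN + FP + FN) * 100
= (30 + 47) / (30 + 47 + 17 + 16)
= 77 / 110
= 0.7
= 70.0%

70.0


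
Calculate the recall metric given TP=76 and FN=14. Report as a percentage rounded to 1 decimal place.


Recall = TP / (TP + FN) * 100
= 76 / (76 + 14)
= 76 / 90
= 0.8444
= 84.4%

84.4


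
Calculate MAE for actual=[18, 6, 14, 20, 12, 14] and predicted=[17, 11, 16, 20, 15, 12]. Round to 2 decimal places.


Absolute errors: [1, 5, 2, 0, 3, 2]
Sum of absolute errors = 13
MAE = 13 / 6 = 2.17

2.17


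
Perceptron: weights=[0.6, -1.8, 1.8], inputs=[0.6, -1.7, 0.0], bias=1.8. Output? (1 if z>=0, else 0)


z = w . x + b
= 0.6*0.6 + -1.8*-1.7 + 1.8*0.0 + 1.8
= 0.36 + 3.06 + 0.0 + 1.8
= 3.42 + 1.8
= 5.22
Since z = 5.22 >= 0, output = 1

1


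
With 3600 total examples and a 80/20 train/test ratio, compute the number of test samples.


Train samples = 3600 * 80% = 2880
Test samples = 3600 - 2880
= 720

720


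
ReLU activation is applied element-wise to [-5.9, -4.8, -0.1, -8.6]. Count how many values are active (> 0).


ReLU(x) = max(0, x) for each element:
ReLU(-5.9) = 0
ReLU(-4.8) = 0
ReLU(-0.1) = 0
ReLU(-8.6) = 0
Active neurons (>0): 0

0


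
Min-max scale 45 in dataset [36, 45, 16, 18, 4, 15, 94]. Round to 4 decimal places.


Min = 4, Max = 94
Range = 94 - 4 = 90
Scaled = (x - min) / (max - min)
= (45 - 4) / 90
= 41 / 90
= 0.4556

0.4556


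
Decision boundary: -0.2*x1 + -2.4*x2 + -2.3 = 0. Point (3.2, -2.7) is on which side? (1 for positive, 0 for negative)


Compute -0.2 * 3.2 + -2.4 * -2.7 + -2.3
= -0.64 + 6.48 + -2.3
= 3.54
Since 3.54 >= 0, the point is on the positive side.

1


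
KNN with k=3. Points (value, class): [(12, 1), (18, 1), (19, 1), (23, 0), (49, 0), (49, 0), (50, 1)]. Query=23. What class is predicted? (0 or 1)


Distances from query 23:
Point 23 (class 0): distance = 0
Point 19 (class 1): distance = 4
Point 18 (class 1): distance = 5
K=3 nearest neighbors: classes = [0, 1, 1]
Votes for class 1: 2 / 3
Majority vote => class 1

1


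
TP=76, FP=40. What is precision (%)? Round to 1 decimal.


Precision = TP / (TP + FP) * 100
= 76 / (76 + 40)
= 76 / 116
= 0.6552
= 65.5%

65.5


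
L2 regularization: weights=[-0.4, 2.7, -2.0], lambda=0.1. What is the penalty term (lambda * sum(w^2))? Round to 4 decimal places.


Squaring each weight:
(-0.4)^2 = 0.16
2.7^2 = 7.29
(-2.0)^2 = 4.0
Sum of squares = 11.45
Penalty = 0.1 * 11.45 = 1.1450

1.1450


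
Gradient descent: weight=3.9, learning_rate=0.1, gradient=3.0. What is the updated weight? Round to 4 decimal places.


w_new = w_old - lr * gradient
= 3.9 - 0.1 * 3.0
= 3.9 - (0.3)
= 3.6000

3.6000


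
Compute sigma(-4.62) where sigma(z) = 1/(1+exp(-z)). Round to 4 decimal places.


sigmoid(z) = 1 / (1 + exp(-z))
exp(-(-4.62)) = exp(4.62) = 101.494
1 + 101.494 = 102.494
1 / 102.494 = 0.0098

0.0098


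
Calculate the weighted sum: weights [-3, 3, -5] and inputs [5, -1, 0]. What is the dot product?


Element-wise products:
-3 * 5 = -15
3 * -1 = -3
-5 * 0 = 0
Sum = -15 + -3 + 0
= -18

-18


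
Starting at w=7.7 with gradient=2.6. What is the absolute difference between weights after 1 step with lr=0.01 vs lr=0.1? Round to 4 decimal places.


With lr=0.01: w_new = 7.7 - 0.01 * 2.6 = 7.674
With lr=0.1: w_new = 7.7 - 0.1 * 2.6 = 7.44
Absolute difference = |7.674 - 7.44|
= 0.2340

0.2340


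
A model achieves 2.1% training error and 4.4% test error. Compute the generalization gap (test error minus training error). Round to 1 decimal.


Generalization gap = test_error - train_error
= 4.4 - 2.1
= 2.3%
A moderate gap.

2.3


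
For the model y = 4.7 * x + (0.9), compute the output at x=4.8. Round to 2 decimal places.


y = 4.7 * 4.8 + (0.9)
= 22.56 + (0.9)
= 23.46

23.46


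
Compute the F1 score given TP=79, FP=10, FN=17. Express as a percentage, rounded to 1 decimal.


Precision = TP / (TP + FP) = 79 / 89 = 0.8876
Recall = TP / (TP + FN) = 79 / 96 = 0.8229
F1 = 2 * P * R / (P + R)
= 2 * 0.8876 * 0.8229 / (0.8876 + 0.8229)
= 1.4609 / 1.7106
= 0.8541
As percentage: 85.4%

85.4


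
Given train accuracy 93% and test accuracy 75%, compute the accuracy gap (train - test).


Gap = train_accuracy - test_accuracy
= 93 - 75
= 18%
This gap suggests the model is overfitting.

18


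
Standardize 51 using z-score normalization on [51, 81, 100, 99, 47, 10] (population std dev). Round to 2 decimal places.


Mean = (51 + 81 + 100 + 99 + 47 + 10) / 6 = 64.6667
Variance = sum((x_i - mean)^2) / n = 1030.2222
Std = sqrt(1030.2222) = 32.0971
Z = (x - mean) / std
= (51 - 64.6667) / 32.0971
= -13.6667 / 32.0971
= -0.43

-0.43


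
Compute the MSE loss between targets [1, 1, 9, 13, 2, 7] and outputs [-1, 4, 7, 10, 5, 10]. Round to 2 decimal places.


Differences: [2, -3, 2, 3, -3, -3]
Squared errors: [4, 9, 4, 9, 9, 9]
Sum of squared errors = 44
MSE = 44 / 6 = 7.33

7.33


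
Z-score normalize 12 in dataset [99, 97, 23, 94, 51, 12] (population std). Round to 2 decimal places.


Mean = (99 + 97 + 23 + 94 + 51 + 12) / 6 = 62.6667
Variance = sum((x_i - mean)^2) / n = 1292.8889
Std = sqrt(1292.8889) = 35.9568
Z = (x - mean) / std
= (12 - 62.6667) / 35.9568
= -50.6667 / 35.9568
= -1.41

-1.41


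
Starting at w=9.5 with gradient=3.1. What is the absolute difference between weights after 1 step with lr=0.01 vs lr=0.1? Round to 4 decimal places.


With lr=0.01: w_new = 9.5 - 0.01 * 3.1 = 9.469
With lr=0.1: w_new = 9.5 - 0.1 * 3.1 = 9.19
Absolute difference = |9.469 - 9.19|
= 0.2790

0.2790


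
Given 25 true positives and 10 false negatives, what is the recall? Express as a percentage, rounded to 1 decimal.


Recall = TP / (TP + FN) * 100
= 25 / (25 + 10)
= 25 / 35
= 0.7143
= 71.4%

71.4


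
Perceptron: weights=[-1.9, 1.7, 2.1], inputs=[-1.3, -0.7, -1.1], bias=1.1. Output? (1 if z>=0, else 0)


z = w . x + b
= -1.9*-1.3 + 1.7*-0.7 + 2.1*-1.1 + 1.1
= 2.47 + -1.19 + -2.31 + 1.1
= -1.03 + 1.1
= 0.07
Since z = 0.07 >= 0, output = 1

1


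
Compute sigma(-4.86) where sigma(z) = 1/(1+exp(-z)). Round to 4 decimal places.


sigmoid(z) = 1 / (1 + exp(-z))
exp(-(-4.86)) = exp(4.86) = 129.0242
1 + 129.0242 = 130.0242
1 / 130.0242 = 0.0077

0.0077


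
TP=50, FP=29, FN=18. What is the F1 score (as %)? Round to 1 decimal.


Precision = TP / (TP + FP) = 50 / 79 = 0.6329
Recall = TP / (TP + FN) = 50 / 68 = 0.7353
F1 = 2 * P * R / (P + R)
= 2 * 0.6329 * 0.7353 / (0.6329 + 0.7353)
= 0.9308 / 1.3682
= 0.6803
As percentage: 68.0%

68.0


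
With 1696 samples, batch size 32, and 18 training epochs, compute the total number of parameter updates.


Iterations per epoch = 1696 / 32 = 53
Total updates = iterations_per_epoch * epochs
= 53 * 18
= 954

954
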